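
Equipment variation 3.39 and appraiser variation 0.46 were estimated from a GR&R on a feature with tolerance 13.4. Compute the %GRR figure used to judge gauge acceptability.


GRR = sqrt(EV^2 + AV^2) = sqrt(3.39^2 + 0.46^2) = 3.4210671
%GRR = GRR / tol * 100 = 3.4210671 / 13.4 * 100
%GRR = 25.5304

25.5304


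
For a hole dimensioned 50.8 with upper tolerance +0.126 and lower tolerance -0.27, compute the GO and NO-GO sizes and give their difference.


GO = nominal - lower_tol (smallest hole = maximum material condition)
GO = 50.8 - 0.27 = 50.53
NO-GO = nominal + upper_tol (largest hole = least material condition)
NO-GO = 50.8 + 0.126 = 50.926
spread = NO-GO - GO = 50.926 - 50.53 = 0.3960

0.3960


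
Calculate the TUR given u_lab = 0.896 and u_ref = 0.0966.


TUR = u_lab / u_ref
= 0.896 / 0.0966
= 9.2754

9.2754


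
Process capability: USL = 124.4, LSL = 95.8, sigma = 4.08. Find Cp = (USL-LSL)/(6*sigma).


Cp = (USL - LSL) / (6 * sigma)
= (124.4 - 95.8) / (6 * 4.08)
= 28.6000 / 24.4800
= 1.1683

1.1683


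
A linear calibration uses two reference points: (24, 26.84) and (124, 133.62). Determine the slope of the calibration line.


slope = (y2 - y1) / (x2 - x1)
= (133.62 - 26.84) / (124 - 24)
= 106.7800 / 100
= 1.0678

1.0678


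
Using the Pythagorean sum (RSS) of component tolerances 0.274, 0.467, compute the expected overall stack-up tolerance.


RSS = sqrt(0.274^2 + 0.467^2)
= sqrt(0.293165)
= 0.5414

0.5414


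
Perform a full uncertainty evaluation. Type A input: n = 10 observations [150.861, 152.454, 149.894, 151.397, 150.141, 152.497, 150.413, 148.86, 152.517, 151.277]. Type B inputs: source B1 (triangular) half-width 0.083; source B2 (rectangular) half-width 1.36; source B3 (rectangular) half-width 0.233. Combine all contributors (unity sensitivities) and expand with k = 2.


mean = (150.861 + 152.454 + 149.894 + 151.397 + 150.141 + 152.497 + 150.413 + 148.86 + 152.517 + 151.277) / 10 = 151.0311
s = sqrt(sum((x - mean)^2)/(n-1)) = 1.237636
u_A = s / sqrt(n) = 1.237636 / sqrt(10) = 0.39137487
u_B1 = 0.083 / sqrt(6) = 0.033884608
u_B2 = 1.36 / sqrt(3) = 0.78519637
u_B3 = 0.233 / sqrt(3) = 0.13452261
uc = sqrt(0.39137487^2 + 0.033884608^2 + 0.78519637^2 + 0.13452261^2) = 0.88822977
U = k * uc = 2 * 0.88822977
U = 1.7765

1.7765


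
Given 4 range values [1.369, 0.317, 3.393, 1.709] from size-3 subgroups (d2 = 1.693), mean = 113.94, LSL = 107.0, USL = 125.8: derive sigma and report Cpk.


R_bar = (1.369 + 0.317 + 3.393 + 1.709) / 4 = 1.697
sigma = R_bar / d2 = 1.697 / 1.693 = 1.0023627
Cp = (USL - LSL)/(6*sigma) = (125.8 - 107.0)/(6*1.0023627) = 3.1259
Cpu = (125.8 - 113.94)/(3*1.0023627) = 3.9440
Cpl = (113.94 - 107.0)/(3*1.0023627) = 2.3079
Cpk = min(Cpu, Cpl) = 2.3079

2.3079


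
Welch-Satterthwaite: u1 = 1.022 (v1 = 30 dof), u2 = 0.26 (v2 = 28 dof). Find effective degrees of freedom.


uc = sqrt(u1^2 + u2^2) = sqrt(1.022^2 + 0.26^2) = 1.0545539
v_eff = uc^4 / (u1^4/v1 + u2^4/v2)
= 1.0545539^4 / (1.022^4/30 + 0.26^4/28)
= 1.2367307 / 0.0365281
v_eff = 33.8570

33.8570


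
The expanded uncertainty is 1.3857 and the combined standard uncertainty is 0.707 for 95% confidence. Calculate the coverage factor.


k = U / uc
k = 1.3857 / 0.707
k = 1.96

1.96


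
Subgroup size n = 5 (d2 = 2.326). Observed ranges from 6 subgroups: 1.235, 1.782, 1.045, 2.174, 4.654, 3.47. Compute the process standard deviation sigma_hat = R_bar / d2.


R_bar = (1.235 + 1.782 + 1.045 + 2.174 + 4.654 + 3.47) / 6
R_bar = 14.36 / 6 = 2.3933333
sigma_hat = R_bar / d2 = 2.3933333 / 2.326 = 1.0289

1.0289


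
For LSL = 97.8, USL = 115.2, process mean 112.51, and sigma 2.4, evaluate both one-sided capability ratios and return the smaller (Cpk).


Cpu = (USL - mean) / (3*sigma) = (115.2 - 112.51) / (3*2.4) = 0.3736
Cpl = (mean - LSL) / (3*sigma) = (112.51 - 97.8) / (3*2.4) = 2.0431
Cpk = min(Cpu, Cpl) = 0.3736

0.3736


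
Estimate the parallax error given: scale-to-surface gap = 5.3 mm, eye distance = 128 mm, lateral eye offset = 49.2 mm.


error = h * offset / d
= 5.3 * 49.2 / 128
= 2.0372

2.0372


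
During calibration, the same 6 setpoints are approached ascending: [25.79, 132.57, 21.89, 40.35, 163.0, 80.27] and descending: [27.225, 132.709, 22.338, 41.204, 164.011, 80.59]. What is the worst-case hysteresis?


|25.79 - 27.225| = 1.4350
|132.57 - 132.709| = 0.1390
|21.89 - 22.338| = 0.4480
|40.35 - 41.204| = 0.8540
|163.0 - 164.011| = 1.0110
|80.27 - 80.59| = 0.3200
hysteresis = max(diffs) = 1.4350

1.4350


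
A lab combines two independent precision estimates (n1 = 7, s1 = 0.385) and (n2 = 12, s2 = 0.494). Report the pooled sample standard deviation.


s_p = sqrt(((n1-1)*s1^2 + (n2-1)*s2^2) / (n1+n2-2))
numerator = (7-1)*0.385^2 + (12-1)*0.494^2 = 0.88935 + 2.684396 = 3.573746
denominator = 7 + 12 - 2 = 17
s_p^2 = 3.573746 / 17 = 0.21022035
s_p = sqrt(0.21022035) = 0.4585

0.4585


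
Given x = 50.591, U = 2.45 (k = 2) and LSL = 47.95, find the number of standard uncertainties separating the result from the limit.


u = U / k = 2.45 / 2 = 1.225
margin = |LSL - x| = |47.95 - 50.591| = 2.641
z = margin / u = 2.641 / 1.225
z = 2.1559

2.1559


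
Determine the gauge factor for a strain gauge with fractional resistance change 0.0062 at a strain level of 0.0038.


GF = (dR/R) / epsilon
= 0.0062 / 0.0038
= 1.6316

1.6316


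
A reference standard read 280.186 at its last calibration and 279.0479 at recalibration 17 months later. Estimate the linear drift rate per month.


rate = (v2 - v1) / months
= (279.0479 - 280.186) / 17
= -1.1381 / 17
= -0.0669

-0.0669


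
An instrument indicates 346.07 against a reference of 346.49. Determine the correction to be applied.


Correction = standard - reading
= 346.49 - 346.07
= 0.4200

0.4200


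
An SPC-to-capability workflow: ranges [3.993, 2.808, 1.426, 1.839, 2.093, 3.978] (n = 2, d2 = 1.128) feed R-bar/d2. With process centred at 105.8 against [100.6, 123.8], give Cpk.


R_bar = (3.993 + 2.808 + 1.426 + 1.839 + 2.093 + 3.978) / 6 = 2.6895
sigma = R_bar / d2 = 2.6895 / 1.128 = 2.3843085
Cp = (USL - LSL)/(6*sigma) = (123.8 - 100.6)/(6*2.3843085) = 1.6217
Cpu = (123.8 - 105.8)/(3*2.3843085) = 2.5165
Cpl = (105.8 - 100.6)/(3*2.3843085) = 0.7270
Cpk = min(Cpu, Cpl) = 0.7270

0.7270


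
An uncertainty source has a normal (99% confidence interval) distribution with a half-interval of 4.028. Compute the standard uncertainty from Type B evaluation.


u_B = half_width / 2.576
u_B = 4.028 / 2.576
u_B = 1.5637

1.5637


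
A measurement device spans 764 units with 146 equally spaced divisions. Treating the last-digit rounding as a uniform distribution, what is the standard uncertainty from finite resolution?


resolution = range / divisions
resolution = 764 / 146 = 5.2328767
u_res = resolution / (2*sqrt(3))
u_res = 5.2328767 / 3.4641016
u_res = 1.5106

1.5106


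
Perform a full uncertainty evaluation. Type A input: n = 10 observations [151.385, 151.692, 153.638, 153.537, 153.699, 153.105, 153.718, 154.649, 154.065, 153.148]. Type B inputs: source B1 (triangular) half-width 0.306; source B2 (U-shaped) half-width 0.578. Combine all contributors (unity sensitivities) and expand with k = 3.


mean = (151.385 + 151.692 + 153.638 + 153.537 + 153.699 + 153.105 + 153.718 + 154.649 + 154.065 + 153.148) / 10 = 153.2636
s = sqrt(sum((x - mean)^2)/(n-1)) = 1.0116067
u_A = s / sqrt(n) = 1.0116067 / sqrt(10) = 0.31989813
u_B1 = 0.306 / sqrt(6) = 0.12492398
u_B2 = 0.578 / sqrt(2) = 0.40870772
uc = sqrt(0.31989813^2 + 0.12492398^2 + 0.40870772^2) = 0.53383782
U = k * uc = 3 * 0.53383782
U = 1.6015

1.6015


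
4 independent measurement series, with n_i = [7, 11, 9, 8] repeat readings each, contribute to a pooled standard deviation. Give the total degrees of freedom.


nu = sum_i (n_i - 1)
nu = ((7 - 1) + (11 - 1) + (9 - 1) + (8 - 1))
nu = 6 + 10 + 8 + 7
nu = 31

31


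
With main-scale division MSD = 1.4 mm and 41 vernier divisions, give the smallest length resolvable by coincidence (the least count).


LC = MSD / n_div
= 1.4 / 41
= 0.0341

0.0341


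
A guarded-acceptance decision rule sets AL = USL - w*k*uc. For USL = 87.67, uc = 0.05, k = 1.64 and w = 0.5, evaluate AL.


U = k * uc = 1.64 * 0.05 = 0.082
guard band g = w * U = 0.5 * 0.082 = 0.041
AL = USL - g = 87.67 - 0.041
AL = 87.6290

87.6290


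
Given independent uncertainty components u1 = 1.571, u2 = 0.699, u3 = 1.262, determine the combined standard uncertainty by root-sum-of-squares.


uc = sqrt(1.571^2 + 0.699^2 + 1.262^2)
uc = sqrt(4.549286)
uc = 2.1329

2.1329


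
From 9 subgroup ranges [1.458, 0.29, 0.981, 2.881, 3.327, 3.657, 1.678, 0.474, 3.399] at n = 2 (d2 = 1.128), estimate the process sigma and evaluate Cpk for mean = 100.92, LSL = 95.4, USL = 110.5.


R_bar = (1.458 + 0.29 + 0.981 + 2.881 + 3.327 + 3.657 + 1.678 + 0.474 + 3.399) / 9 = 2.0161111
sigma = R_bar / d2 = 2.0161111 / 1.128 = 1.7873325
Cp = (USL - LSL)/(6*sigma) = (110.5 - 95.4)/(6*1.7873325) = 1.4081
Cpu = (110.5 - 100.92)/(3*1.7873325) = 1.7866
Cpl = (100.92 - 95.4)/(3*1.7873325) = 1.0295
Cpk = min(Cpu, Cpl) = 1.0295

1.0295


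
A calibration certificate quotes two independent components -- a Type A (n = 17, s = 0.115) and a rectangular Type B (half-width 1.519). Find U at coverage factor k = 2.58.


u_A = s / sqrt(n) = 0.115 / sqrt(17) = 0.027891597
u_B = half_width / sqrt(3) = 1.519 / sqrt(3) = 0.87699506
uc = sqrt(u_A^2 + u_B^2) = sqrt(0.027891597^2 + 0.87699506^2) = 0.87743847
U = k * uc = 2.58 * 0.87743847
U = 2.2638

2.2638


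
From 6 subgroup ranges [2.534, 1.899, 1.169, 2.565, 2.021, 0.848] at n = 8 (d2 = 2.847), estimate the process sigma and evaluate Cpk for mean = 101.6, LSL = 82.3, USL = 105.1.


R_bar = (2.534 + 1.899 + 1.169 + 2.565 + 2.021 + 0.848) / 6 = 1.8393333
sigma = R_bar / d2 = 1.8393333 / 2.847 = 0.64606017
Cp = (USL - LSL)/(6*sigma) = (105.1 - 82.3)/(6*0.64606017) = 5.8818
Cpu = (105.1 - 101.6)/(3*0.64606017) = 1.8058
Cpl = (101.6 - 82.3)/(3*0.64606017) = 9.9578
Cpk = min(Cpu, Cpl) = 1.8058

1.8058


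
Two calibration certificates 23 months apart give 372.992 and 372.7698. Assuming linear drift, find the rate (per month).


rate = (v2 - v1) / months
= (372.7698 - 372.992) / 23
= -0.2222 / 23
= -0.0097

-0.0097


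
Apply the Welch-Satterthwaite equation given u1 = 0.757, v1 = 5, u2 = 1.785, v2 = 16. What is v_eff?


uc = sqrt(u1^2 + u2^2) = sqrt(0.757^2 + 1.785^2) = 1.9388847
v_eff = uc^4 / (u1^4/v1 + u2^4/v2)
= 1.9388847^4 / (0.757^4/5 + 1.785^4/16)
= 14.13214 / 0.70017889
v_eff = 20.1836

20.1836


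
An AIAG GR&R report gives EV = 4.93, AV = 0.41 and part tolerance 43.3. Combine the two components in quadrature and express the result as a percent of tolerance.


GRR = sqrt(EV^2 + AV^2) = sqrt(4.93^2 + 0.41^2) = 4.9470193
%GRR = GRR / tol * 100 = 4.9470193 / 43.3 * 100
%GRR = 11.4250

11.4250


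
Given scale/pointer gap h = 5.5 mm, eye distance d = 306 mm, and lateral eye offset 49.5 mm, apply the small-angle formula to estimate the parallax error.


error = h * offset / d
= 5.5 * 49.5 / 306
= 0.8897

0.8897


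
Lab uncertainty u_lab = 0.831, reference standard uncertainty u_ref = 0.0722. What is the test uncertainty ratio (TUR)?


TUR = u_lab / u_ref
= 0.831 / 0.0722
= 11.5097

11.5097


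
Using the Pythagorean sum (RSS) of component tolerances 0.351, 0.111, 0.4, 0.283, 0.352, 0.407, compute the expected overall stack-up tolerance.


RSS = sqrt(0.351^2 + 0.111^2 + 0.4^2 + 0.283^2 + 0.352^2 + 0.407^2)
= sqrt(0.665164)
= 0.8156

0.8156


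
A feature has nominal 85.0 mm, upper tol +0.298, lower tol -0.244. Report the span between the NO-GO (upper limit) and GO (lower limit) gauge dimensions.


GO = nominal - lower_tol (smallest hole = maximum material condition)
GO = 85.0 - 0.244 = 84.756
NO-GO = nominal + upper_tol (largest hole = least material condition)
NO-GO = 85.0 + 0.298 = 85.298
spread = NO-GO - GO = 85.298 - 84.756 = 0.5420

0.5420


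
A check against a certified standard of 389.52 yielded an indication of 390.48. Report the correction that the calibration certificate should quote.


Correction = standard - reading
= 389.52 - 390.48
= -0.9600

-0.9600


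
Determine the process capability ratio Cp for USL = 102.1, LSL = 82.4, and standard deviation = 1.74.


Cp = (USL - LSL) / (6 * sigma)
= (102.1 - 82.4) / (6 * 1.74)
= 19.7000 / 10.4400
= 1.8870

1.8870


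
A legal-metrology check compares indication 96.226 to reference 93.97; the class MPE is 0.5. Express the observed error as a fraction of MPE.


e = indication - reference = 96.226 - 93.97 = 2.2560
|e| = 2.2560
ratio = |e| / MPE = 2.2560 / 0.5
ratio = 4.5120

4.5120


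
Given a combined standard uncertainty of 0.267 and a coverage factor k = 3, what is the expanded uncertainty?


U = k * uc
U = 3 * 0.267
U = 0.8010

0.8010


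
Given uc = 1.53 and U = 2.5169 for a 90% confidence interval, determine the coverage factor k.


k = U / uc
k = 2.5169 / 1.53
k = 1.645

1.645


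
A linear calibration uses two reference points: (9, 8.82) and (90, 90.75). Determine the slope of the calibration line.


slope = (y2 - y1) / (x2 - x1)
= (90.75 - 8.82) / (90 - 9)
= 81.9300 / 81
= 1.0115

1.0115


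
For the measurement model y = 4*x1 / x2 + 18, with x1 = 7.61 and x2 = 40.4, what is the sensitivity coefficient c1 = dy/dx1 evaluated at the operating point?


y = 4*x1 / x2 + 18
dy/dx1 = 4/x2
Evaluate at x2 = 40.4: c1 = 4 / 40.4
c1 = 0.0990

0.0990


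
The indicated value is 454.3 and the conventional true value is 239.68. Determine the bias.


Systematic error = measured - true
= 454.3 - 239.68
= 214.6200

214.6200


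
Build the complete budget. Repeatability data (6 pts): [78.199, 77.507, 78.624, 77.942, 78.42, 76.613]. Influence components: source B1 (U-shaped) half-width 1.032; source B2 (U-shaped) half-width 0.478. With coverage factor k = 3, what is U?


mean = (78.199 + 77.507 + 78.624 + 77.942 + 78.42 + 76.613) / 6 = 77.88416667
s = sqrt(sum((x - mean)^2)/(n-1)) = 0.73417366
u_A = s / sqrt(n) = 0.73417366 / sqrt(6) = 0.29972514
u_B1 = 1.032 / sqrt(2) = 0.7297342
u_B2 = 0.478 / sqrt(2) = 0.33799704
uc = sqrt(0.29972514^2 + 0.7297342^2 + 0.33799704^2) = 0.85824773
U = k * uc = 3 * 0.85824773
U = 2.5747

2.5747


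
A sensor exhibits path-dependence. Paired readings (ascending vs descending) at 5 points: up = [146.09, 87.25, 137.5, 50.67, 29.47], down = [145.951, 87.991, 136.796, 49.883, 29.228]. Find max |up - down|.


|146.09 - 145.951| = 0.1390
|87.25 - 87.991| = 0.7410
|137.5 - 136.796| = 0.7040
|50.67 - 49.883| = 0.7870
|29.47 - 29.228| = 0.2420
hysteresis = max(diffs) = 0.7870

0.7870


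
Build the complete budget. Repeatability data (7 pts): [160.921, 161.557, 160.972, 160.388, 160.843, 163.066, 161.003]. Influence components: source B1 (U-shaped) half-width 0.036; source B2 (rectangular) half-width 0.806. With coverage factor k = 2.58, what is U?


mean = (160.921 + 161.557 + 160.972 + 160.388 + 160.843 + 163.066 + 161.003) / 7 = 161.25
s = sqrt(sum((x - mean)^2)/(n-1)) = 0.87056801
u_A = s / sqrt(n) = 0.87056801 / sqrt(7) = 0.32904378
u_B1 = 0.036 / sqrt(2) = 0.025455844
u_B2 = 0.806 / sqrt(3) = 0.46534432
uc = sqrt(0.32904378^2 + 0.025455844^2 + 0.46534432^2) = 0.57049377
U = k * uc = 2.58 * 0.57049377
U = 1.4719

1.4719


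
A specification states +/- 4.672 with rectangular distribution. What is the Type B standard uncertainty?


u_B = half_width / sqrt(3)
u_B = 4.672 / 1.7320508
u_B = 2.6974

2.6974


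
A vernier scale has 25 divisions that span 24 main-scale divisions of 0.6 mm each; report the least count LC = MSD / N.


LC = MSD / n_div
= 0.6 / 25
= 0.0240

0.0240


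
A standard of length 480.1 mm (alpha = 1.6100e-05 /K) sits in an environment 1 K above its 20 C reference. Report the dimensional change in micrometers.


dL = L * alpha * dT
= 480.1 * 1.6100e-05 * 1
= 0.0077296 mm
dL_um = 0.0077296 * 1000 = 7.7296 um

7.7296


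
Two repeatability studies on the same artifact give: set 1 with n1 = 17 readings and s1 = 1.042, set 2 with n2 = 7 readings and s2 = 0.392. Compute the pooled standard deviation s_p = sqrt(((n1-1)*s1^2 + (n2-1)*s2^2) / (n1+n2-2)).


s_p = sqrt(((n1-1)*s1^2 + (n2-1)*s2^2) / (n1+n2-2))
numerator = (17-1)*1.042^2 + (7-1)*0.392^2 = 17.372224 + 0.921984 = 18.294208
denominator = 17 + 7 - 2 = 22
s_p^2 = 18.294208 / 22 = 0.83155491
s_p = sqrt(0.83155491) = 0.9119

0.9119


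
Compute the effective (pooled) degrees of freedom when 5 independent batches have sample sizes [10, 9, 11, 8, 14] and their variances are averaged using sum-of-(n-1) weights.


nu = sum_i (n_i - 1)
nu = ((10 - 1) + (9 - 1) + (11 - 1) + (8 - 1) + (14 - 1))
nu = 9 + 8 + 10 + 7 + 13
nu = 47

47


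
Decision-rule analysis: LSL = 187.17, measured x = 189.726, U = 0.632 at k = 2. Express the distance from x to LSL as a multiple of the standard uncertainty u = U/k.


u = U / k = 0.632 / 2 = 0.316
margin = |LSL - x| = |187.17 - 189.726| = 2.556
z = margin / u = 2.556 / 0.316
z = 8.0886

8.0886


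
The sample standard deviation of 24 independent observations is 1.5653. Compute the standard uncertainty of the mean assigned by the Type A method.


u_A = s / sqrt(n)
u_A = 1.5653 / sqrt(24)
u_A = 1.5653 / 4.8989795
u_A = 0.3195

0.3195


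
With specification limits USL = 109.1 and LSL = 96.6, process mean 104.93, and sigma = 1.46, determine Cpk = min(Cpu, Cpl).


Cpu = (USL - mean) / (3*sigma) = (109.1 - 104.93) / (3*1.46) = 0.9521
Cpl = (mean - LSL) / (3*sigma) = (104.93 - 96.6) / (3*1.46) = 1.9018
Cpk = min(Cpu, Cpl) = 0.9521

0.9521


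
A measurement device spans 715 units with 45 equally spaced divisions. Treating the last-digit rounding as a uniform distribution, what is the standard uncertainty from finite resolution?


resolution = range / divisions
resolution = 715 / 45 = 15.888889
u_res = resolution / (2*sqrt(3))
u_res = 15.888889 / 3.4641016
u_res = 4.5867

4.5867


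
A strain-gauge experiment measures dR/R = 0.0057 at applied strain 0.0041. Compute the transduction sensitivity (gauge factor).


GF = (dR/R) / epsilon
= 0.0057 / 0.0041
= 1.3902

1.3902


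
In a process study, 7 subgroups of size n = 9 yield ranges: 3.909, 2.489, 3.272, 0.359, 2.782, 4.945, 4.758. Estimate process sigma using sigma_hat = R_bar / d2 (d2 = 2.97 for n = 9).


R_bar = (3.909 + 2.489 + 3.272 + 0.359 + 2.782 + 4.945 + 4.758) / 7
R_bar = 22.514 / 7 = 3.2162857
sigma_hat = R_bar / d2 = 3.2162857 / 2.97 = 1.0829

1.0829


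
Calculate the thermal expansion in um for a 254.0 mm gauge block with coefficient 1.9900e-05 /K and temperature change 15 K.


dL = L * alpha * dT
= 254.0 * 1.9900e-05 * 15
= 0.0758190 mm
dL_um = 0.0758190 * 1000 = 75.8190 um

75.8190


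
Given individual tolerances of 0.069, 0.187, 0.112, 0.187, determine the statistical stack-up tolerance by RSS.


RSS = sqrt(0.069^2 + 0.187^2 + 0.112^2 + 0.187^2)
= sqrt(0.087243)
= 0.2954

0.2954


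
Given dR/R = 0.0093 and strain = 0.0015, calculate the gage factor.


GF = (dR/R) / epsilon
= 0.0093 / 0.0015
= 6.2000

6.2000


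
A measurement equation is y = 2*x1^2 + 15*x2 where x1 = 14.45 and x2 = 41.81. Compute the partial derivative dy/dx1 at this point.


y = 2*x1^2 + 15*x2
dy/dx1 = 2*2*x1
Evaluate at x1 = 14.45: c1 = 4 * 14.45
c1 = 57.8000

57.8000


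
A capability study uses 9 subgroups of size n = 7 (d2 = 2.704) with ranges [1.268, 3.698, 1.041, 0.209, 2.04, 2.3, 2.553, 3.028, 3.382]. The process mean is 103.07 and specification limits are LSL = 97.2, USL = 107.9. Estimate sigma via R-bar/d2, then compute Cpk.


R_bar = (1.268 + 3.698 + 1.041 + 0.209 + 2.04 + 2.3 + 2.553 + 3.028 + 3.382) / 9 = 2.1687778
sigma = R_bar / d2 = 2.1687778 / 2.704 = 0.8020628
Cp = (USL - LSL)/(6*sigma) = (107.9 - 97.2)/(6*0.8020628) = 2.2234
Cpu = (107.9 - 103.07)/(3*0.8020628) = 2.0073
Cpl = (103.07 - 97.2)/(3*0.8020628) = 2.4395
Cpk = min(Cpu, Cpl) = 2.0073

2.0073


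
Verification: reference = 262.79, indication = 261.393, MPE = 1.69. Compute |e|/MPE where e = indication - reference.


e = indication - reference = 261.393 - 262.79 = -1.3970
|e| = 1.3970
ratio = |e| / MPE = 1.3970 / 1.69
ratio = 0.8266

0.8266


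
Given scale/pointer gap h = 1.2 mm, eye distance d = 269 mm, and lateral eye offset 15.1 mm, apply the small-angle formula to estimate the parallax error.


error = h * offset / d
= 1.2 * 15.1 / 269
= 0.0674

0.0674


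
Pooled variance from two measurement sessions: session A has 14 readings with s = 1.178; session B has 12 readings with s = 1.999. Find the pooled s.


s_p = sqrt(((n1-1)*s1^2 + (n2-1)*s2^2) / (n1+n2-2))
numerator = (14-1)*1.178^2 + (12-1)*1.999^2 = 18.039892 + 43.956011 = 61.995903
denominator = 14 + 12 - 2 = 24
s_p^2 = 61.995903 / 24 = 2.5831626
s_p = sqrt(2.5831626) = 1.6072

1.6072


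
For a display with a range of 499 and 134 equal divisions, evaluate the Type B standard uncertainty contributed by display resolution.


resolution = range / divisions
resolution = 499 / 134 = 3.7238806
u_res = resolution / (2*sqrt(3))
u_res = 3.7238806 / 3.4641016
u_res = 1.0750

1.0750


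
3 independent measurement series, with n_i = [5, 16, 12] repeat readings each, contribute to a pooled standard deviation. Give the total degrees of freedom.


nu = sum_i (n_i - 1)
nu = ((5 - 1) + (16 - 1) + (12 - 1))
nu = 4 + 15 + 11
nu = 30

30


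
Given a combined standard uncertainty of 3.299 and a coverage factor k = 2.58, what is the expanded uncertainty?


U = k * uc
U = 2.58 * 3.299
U = 8.5114

8.5114


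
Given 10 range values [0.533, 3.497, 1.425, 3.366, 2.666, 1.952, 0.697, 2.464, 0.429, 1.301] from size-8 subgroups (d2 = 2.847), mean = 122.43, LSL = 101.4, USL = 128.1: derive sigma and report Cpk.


R_bar = (0.533 + 3.497 + 1.425 + 3.366 + 2.666 + 1.952 + 0.697 + 2.464 + 0.429 + 1.301) / 10 = 1.833
sigma = R_bar / d2 = 1.833 / 2.847 = 0.64383562
Cp = (USL - LSL)/(6*sigma) = (128.1 - 101.4)/(6*0.64383562) = 6.9117
Cpu = (128.1 - 122.43)/(3*0.64383562) = 2.9355
Cpl = (122.43 - 101.4)/(3*0.64383562) = 10.8879
Cpk = min(Cpu, Cpl) = 2.9355

2.9355


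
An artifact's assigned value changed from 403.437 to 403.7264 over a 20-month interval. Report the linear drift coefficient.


rate = (v2 - v1) / months
= (403.7264 - 403.437) / 20
= 0.2894 / 20
= 0.0145

0.0145


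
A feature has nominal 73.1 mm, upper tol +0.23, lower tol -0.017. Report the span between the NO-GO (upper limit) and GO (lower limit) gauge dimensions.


GO = nominal - lower_tol (smallest hole = maximum material condition)
GO = 73.1 - 0.017 = 73.083
NO-GO = nominal + upper_tol (largest hole = least material condition)
NO-GO = 73.1 + 0.23 = 73.33
spread = NO-GO - GO = 73.33 - 73.083 = 0.2470

0.2470


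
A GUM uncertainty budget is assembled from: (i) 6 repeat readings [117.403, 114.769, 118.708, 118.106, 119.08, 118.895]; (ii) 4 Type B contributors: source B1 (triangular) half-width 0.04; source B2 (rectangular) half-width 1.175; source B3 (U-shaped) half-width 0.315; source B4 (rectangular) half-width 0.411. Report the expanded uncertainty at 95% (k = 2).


mean = (117.403 + 114.769 + 118.708 + 118.106 + 119.08 + 118.895) / 6 = 117.8268333
s = sqrt(sum((x - mean)^2)/(n-1)) = 1.6183804
u_A = s / sqrt(n) = 1.6183804 / sqrt(6) = 0.66070103
u_B1 = 0.04 / sqrt(6) = 0.016329932
u_B2 = 1.175 / sqrt(3) = 0.67838657
u_B3 = 0.315 / sqrt(2) = 0.22273864
u_B4 = 0.411 / sqrt(3) = 0.23729096
uc = sqrt(0.66070103^2 + 0.016329932^2 + 0.67838657^2 + 0.22273864^2 + 0.23729096^2) = 1.0014591
U = k * uc = 2 * 1.0014591
U = 2.0029

2.0029


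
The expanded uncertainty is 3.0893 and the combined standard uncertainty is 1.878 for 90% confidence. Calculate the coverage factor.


k = U / uc
k = 3.0893 / 1.878
k = 1.645

1.645


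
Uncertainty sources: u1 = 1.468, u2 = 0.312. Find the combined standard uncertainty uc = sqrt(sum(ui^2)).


uc = sqrt(1.468^2 + 0.312^2)
uc = sqrt(2.252368)
uc = 1.5008

1.5008


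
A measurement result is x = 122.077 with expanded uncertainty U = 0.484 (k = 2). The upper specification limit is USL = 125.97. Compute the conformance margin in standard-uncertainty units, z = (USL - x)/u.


u = U / k = 0.484 / 2 = 0.242
margin = |USL - x| = |125.97 - 122.077| = 3.893
z = margin / u = 3.893 / 0.242
z = 16.0868

16.0868


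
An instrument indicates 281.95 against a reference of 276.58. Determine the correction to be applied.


Correction = standard - reading
= 276.58 - 281.95
= -5.3700

-5.3700


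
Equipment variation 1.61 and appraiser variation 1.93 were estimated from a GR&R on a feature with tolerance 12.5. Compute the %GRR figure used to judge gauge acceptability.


GRR = sqrt(EV^2 + AV^2) = sqrt(1.61^2 + 1.93^2) = 2.5133643
%GRR = GRR / tol * 100 = 2.5133643 / 12.5 * 100
%GRR = 20.1069

20.1069


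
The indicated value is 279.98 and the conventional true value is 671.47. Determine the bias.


Systematic error = measured - true
= 279.98 - 671.47
= -391.4900

-391.4900


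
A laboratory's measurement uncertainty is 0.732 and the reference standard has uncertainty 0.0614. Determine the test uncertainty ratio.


TUR = u_lab / u_ref
= 0.732 / 0.0614
= 11.9218

11.9218


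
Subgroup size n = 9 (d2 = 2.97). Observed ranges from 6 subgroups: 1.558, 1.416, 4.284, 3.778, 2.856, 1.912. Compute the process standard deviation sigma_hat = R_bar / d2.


R_bar = (1.558 + 1.416 + 4.284 + 3.778 + 2.856 + 1.912) / 6
R_bar = 15.804 / 6 = 2.634
sigma_hat = R_bar / d2 = 2.634 / 2.97 = 0.8869

0.8869


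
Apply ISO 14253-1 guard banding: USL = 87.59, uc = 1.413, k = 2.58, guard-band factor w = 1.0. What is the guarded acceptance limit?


U = k * uc = 2.58 * 1.413 = 3.64554
guard band g = w * U = 1.0 * 3.64554 = 3.64554
AL = USL - g = 87.59 - 3.64554
AL = 83.9445

83.9445


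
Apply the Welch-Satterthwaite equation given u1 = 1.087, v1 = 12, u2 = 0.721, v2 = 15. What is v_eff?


uc = sqrt(u1^2 + u2^2) = sqrt(1.087^2 + 0.721^2) = 1.3043811
v_eff = uc^4 / (u1^4/v1 + u2^4/v2)
= 1.3043811^4 / (1.087^4/12 + 0.721^4/15)
= 2.8947962 / 0.13435775
v_eff = 21.5454

21.5454


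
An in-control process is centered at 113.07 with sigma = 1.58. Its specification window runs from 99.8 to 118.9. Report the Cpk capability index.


Cpu = (USL - mean) / (3*sigma) = (118.9 - 113.07) / (3*1.58) = 1.2300
Cpl = (mean - LSL) / (3*sigma) = (113.07 - 99.8) / (3*1.58) = 2.7996
Cpk = min(Cpu, Cpl) = 1.2300

1.2300


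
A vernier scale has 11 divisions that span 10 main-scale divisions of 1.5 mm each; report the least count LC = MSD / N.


LC = MSD / n_div
= 1.5 / 11
= 0.1364

0.1364


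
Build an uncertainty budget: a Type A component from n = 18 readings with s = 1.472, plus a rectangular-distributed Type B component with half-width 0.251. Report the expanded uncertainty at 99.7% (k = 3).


u_A = s / sqrt(n) = 1.472 / sqrt(18) = 0.34695373
u_B = half_width / sqrt(3) = 0.251 / sqrt(3) = 0.14491492
uc = sqrt(u_A^2 + u_B^2) = sqrt(0.34695373^2 + 0.14491492^2) = 0.37600163
U = k * uc = 3 * 0.37600163
U = 1.1280

1.1280


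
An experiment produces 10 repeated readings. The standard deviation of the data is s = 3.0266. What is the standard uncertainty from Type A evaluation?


u_A = s / sqrt(n)
u_A = 3.0266 / sqrt(10)
u_A = 3.0266 / 3.1622777
u_A = 0.9571

0.9571


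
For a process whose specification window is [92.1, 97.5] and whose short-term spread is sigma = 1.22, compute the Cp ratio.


Cp = (USL - LSL) / (6 * sigma)
= (97.5 - 92.1) / (6 * 1.22)
= 5.4000 / 7.3200
= 0.7377

0.7377


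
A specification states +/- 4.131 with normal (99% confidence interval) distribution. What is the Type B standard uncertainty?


u_B = half_width / 2.576
u_B = 4.131 / 2.576
u_B = 1.6036

1.6036


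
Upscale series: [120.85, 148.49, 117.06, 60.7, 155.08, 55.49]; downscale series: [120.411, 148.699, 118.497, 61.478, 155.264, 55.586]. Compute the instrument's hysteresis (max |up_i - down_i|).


|120.85 - 120.411| = 0.4390
|148.49 - 148.699| = 0.2090
|117.06 - 118.497| = 1.4370
|60.7 - 61.478| = 0.7780
|155.08 - 155.264| = 0.1840
|55.49 - 55.586| = 0.0960
hysteresis = max(diffs) = 1.4370

1.4370


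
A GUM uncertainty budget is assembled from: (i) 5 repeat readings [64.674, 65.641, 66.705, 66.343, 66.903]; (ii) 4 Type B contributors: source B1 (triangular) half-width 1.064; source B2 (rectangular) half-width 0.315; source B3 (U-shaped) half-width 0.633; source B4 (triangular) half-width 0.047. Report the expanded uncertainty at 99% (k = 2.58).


mean = (64.674 + 65.641 + 66.705 + 66.343 + 66.903) / 5 = 66.0532
s = sqrt(sum((x - mean)^2)/(n-1)) = 0.90872009
u_A = s / sqrt(n) = 0.90872009 / sqrt(5) = 0.40639198
u_B1 = 1.064 / sqrt(6) = 0.43437618
u_B2 = 0.315 / sqrt(3) = 0.18186533
u_B3 = 0.633 / sqrt(2) = 0.44759859
u_B4 = 0.047 / sqrt(6) = 0.01918767
uc = sqrt(0.40639198^2 + 0.43437618^2 + 0.18186533^2 + 0.44759859^2 + 0.01918767^2) = 0.76656687
U = k * uc = 2.58 * 0.76656687
U = 1.9777

1.9777


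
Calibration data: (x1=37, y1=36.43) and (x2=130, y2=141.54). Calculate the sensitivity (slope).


slope = (y2 - y1) / (x2 - x1)
= (141.54 - 36.43) / (130 - 37)
= 105.1100 / 93
= 1.1302

1.1302


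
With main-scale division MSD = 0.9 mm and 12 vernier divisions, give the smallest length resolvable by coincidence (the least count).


LC = MSD / n_div
= 0.9 / 12
= 0.0750

0.0750


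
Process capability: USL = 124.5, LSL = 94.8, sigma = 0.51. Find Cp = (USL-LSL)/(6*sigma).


Cp = (USL - LSL) / (6 * sigma)
= (124.5 - 94.8) / (6 * 0.51)
= 29.7000 / 3.0600
= 9.7059

9.7059


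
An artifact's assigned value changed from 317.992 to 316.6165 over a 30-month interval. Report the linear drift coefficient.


rate = (v2 - v1) / months
= (316.6165 - 317.992) / 30
= -1.3755 / 30
= -0.0459

-0.0459


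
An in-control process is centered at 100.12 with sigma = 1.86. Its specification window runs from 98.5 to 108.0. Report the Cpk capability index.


Cpu = (USL - mean) / (3*sigma) = (108.0 - 100.12) / (3*1.86) = 1.4122
Cpl = (mean - LSL) / (3*sigma) = (100.12 - 98.5) / (3*1.86) = 0.2903
Cpk = min(Cpu, Cpl) = 0.2903

0.2903


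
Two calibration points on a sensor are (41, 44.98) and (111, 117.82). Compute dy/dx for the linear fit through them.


slope = (y2 - y1) / (x2 - x1)
= (117.82 - 44.98) / (111 - 41)
= 72.8400 / 70
= 1.0406

1.0406


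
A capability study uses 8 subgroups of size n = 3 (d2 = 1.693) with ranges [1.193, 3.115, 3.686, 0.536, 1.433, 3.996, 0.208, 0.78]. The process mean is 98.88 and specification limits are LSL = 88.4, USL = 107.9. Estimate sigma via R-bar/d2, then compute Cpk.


R_bar = (1.193 + 3.115 + 3.686 + 0.536 + 1.433 + 3.996 + 0.208 + 0.78) / 8 = 1.868375
sigma = R_bar / d2 = 1.868375 / 1.693 = 1.1035883
Cp = (USL - LSL)/(6*sigma) = (107.9 - 88.4)/(6*1.1035883) = 2.9449
Cpu = (107.9 - 98.88)/(3*1.1035883) = 2.7244
Cpl = (98.88 - 88.4)/(3*1.1035883) = 3.1654
Cpk = min(Cpu, Cpl) = 2.7244

2.7244


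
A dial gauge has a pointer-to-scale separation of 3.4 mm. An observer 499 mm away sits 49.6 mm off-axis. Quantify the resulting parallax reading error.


error = h * offset / d
= 3.4 * 49.6 / 499
= 0.3380

0.3380


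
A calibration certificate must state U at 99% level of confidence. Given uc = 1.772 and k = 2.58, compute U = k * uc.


U = k * uc
U = 2.58 * 1.772
U = 4.5718

4.5718


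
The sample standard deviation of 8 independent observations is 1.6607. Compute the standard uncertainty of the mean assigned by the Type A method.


u_A = s / sqrt(n)
u_A = 1.6607 / sqrt(8)
u_A = 1.6607 / 2.8284271
u_A = 0.5871

0.5871


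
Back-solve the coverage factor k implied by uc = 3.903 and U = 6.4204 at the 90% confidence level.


k = U / uc
k = 6.4204 / 3.903
k = 1.645

1.645


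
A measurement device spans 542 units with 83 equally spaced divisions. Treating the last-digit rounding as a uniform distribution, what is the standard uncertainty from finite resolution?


resolution = range / divisions
resolution = 542 / 83 = 6.5301205
u_res = resolution / (2*sqrt(3))
u_res = 6.5301205 / 3.4641016
u_res = 1.8851

1.8851


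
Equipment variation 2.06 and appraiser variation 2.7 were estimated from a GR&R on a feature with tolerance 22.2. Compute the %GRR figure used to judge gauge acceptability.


GRR = sqrt(EV^2 + AV^2) = sqrt(2.06^2 + 2.7^2) = 3.3961154
%GRR = GRR / tol * 100 = 3.3961154 / 22.2 * 100
%GRR = 15.2978

15.2978


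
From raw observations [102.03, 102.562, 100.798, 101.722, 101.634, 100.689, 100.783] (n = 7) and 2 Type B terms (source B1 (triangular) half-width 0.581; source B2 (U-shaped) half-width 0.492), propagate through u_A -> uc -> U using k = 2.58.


mean = (102.03 + 102.562 + 100.798 + 101.722 + 101.634 + 100.689 + 100.783) / 7 = 101.4597143
s = sqrt(sum((x - mean)^2)/(n-1)) = 0.72217697
u_A = s / sqrt(n) = 0.72217697 / sqrt(7) = 0.27295724
u_B1 = 0.581 / sqrt(6) = 0.23719226
u_B2 = 0.492 / sqrt(2) = 0.34789654
uc = sqrt(0.27295724^2 + 0.23719226^2 + 0.34789654^2) = 0.50179461
U = k * uc = 2.58 * 0.50179461
U = 1.2946

1.2946


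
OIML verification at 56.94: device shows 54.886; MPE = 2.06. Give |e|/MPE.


e = indication - reference = 54.886 - 56.94 = -2.0540
|e| = 2.0540
ratio = |e| / MPE = 2.0540 / 2.06
ratio = 0.9971

0.9971


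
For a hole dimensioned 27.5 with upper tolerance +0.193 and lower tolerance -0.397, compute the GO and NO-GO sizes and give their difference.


GO = nominal - lower_tol (smallest hole = maximum material condition)
GO = 27.5 - 0.397 = 27.103
NO-GO = nominal + upper_tol (largest hole = least material condition)
NO-GO = 27.5 + 0.193 = 27.693
spread = NO-GO - GO = 27.693 - 27.103 = 0.5900

0.5900


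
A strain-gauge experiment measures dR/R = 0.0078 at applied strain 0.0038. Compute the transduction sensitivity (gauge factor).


GF = (dR/R) / epsilon
= 0.0078 / 0.0038
= 2.0526

2.0526


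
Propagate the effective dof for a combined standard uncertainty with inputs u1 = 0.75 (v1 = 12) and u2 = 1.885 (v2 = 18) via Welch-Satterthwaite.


uc = sqrt(u1^2 + u2^2) = sqrt(0.75^2 + 1.885^2) = 2.028725
v_eff = uc^4 / (u1^4/v1 + u2^4/v2)
= 2.028725^4 / (0.75^4/12 + 1.885^4/18)
= 16.939193 / 0.72777874
v_eff = 23.2752

23.2752


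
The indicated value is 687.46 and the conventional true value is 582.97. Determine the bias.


Systematic error = measured - true
= 687.46 - 582.97
= 104.4900

104.4900


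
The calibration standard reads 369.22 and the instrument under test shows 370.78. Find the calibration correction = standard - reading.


Correction = standard - reading
= 369.22 - 370.78
= -1.5600

-1.5600


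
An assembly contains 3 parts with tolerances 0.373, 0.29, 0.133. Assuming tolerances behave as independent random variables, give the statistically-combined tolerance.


RSS = sqrt(0.373^2 + 0.29^2 + 0.133^2)
= sqrt(0.240918)
= 0.4908

0.4908


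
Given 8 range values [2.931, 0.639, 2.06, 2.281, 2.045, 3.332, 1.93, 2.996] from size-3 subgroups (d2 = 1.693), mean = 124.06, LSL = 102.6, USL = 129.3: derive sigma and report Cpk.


R_bar = (2.931 + 0.639 + 2.06 + 2.281 + 2.045 + 3.332 + 1.93 + 2.996) / 8 = 2.27675
sigma = R_bar / d2 = 2.27675 / 1.693 = 1.3448021
Cp = (USL - LSL)/(6*sigma) = (129.3 - 102.6)/(6*1.3448021) = 3.3090
Cpu = (129.3 - 124.06)/(3*1.3448021) = 1.2988
Cpl = (124.06 - 102.6)/(3*1.3448021) = 5.3192
Cpk = min(Cpu, Cpl) = 1.2988

1.2988


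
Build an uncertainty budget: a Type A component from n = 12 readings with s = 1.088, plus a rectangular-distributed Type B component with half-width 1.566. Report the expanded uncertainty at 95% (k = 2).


u_A = s / sqrt(n) = 1.088 / sqrt(12) = 0.31407855
u_B = half_width / sqrt(3) = 1.566 / sqrt(3) = 0.90413052
uc = sqrt(u_A^2 + u_B^2) = sqrt(0.31407855^2 + 0.90413052^2) = 0.95712974
U = k * uc = 2 * 0.95712974
U = 1.9143

1.9143


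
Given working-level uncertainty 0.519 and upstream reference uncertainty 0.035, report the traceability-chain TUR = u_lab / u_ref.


TUR = u_lab / u_ref
= 0.519 / 0.035
= 14.8286

14.8286


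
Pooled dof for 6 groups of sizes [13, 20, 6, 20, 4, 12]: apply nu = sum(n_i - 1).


nu = sum_i (n_i - 1)
nu = ((13 - 1) + (20 - 1) + (6 - 1) + (20 - 1) + (4 - 1) + (12 - 1))
nu = 12 + 19 + 5 + 19 + 3 + 11
nu = 69

69


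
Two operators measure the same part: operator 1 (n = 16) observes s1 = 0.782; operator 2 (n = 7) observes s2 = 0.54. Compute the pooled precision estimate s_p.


s_p = sqrt(((n1-1)*s1^2 + (n2-1)*s2^2) / (n1+n2-2))
numerator = (16-1)*0.782^2 + (7-1)*0.54^2 = 9.17286 + 1.7496 = 10.92246
denominator = 16 + 7 - 2 = 21
s_p^2 = 10.92246 / 21 = 0.52011714
s_p = sqrt(0.52011714) = 0.7212

0.7212


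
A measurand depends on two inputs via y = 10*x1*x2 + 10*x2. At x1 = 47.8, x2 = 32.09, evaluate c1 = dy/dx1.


y = 10*x1*x2 + 10*x2
dy/dx1 = 10*x2
Evaluate at x2 = 32.09: c1 = 10 * 32.09
c1 = 320.9000

320.9000


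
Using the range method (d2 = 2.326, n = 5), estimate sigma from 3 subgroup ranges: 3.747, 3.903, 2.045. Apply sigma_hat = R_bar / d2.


R_bar = (3.747 + 3.903 + 2.045) / 3
R_bar = 9.695 / 3 = 3.2316667
sigma_hat = R_bar / d2 = 3.2316667 / 2.326 = 1.3894

1.3894


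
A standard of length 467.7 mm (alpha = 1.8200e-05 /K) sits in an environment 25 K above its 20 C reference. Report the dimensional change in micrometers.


dL = L * alpha * dT
= 467.7 * 1.8200e-05 * 25
= 0.2128035 mm
dL_um = 0.2128035 * 1000 = 212.8035 um

212.8035


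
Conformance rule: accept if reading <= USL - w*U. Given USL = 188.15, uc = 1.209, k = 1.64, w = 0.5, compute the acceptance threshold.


U = k * uc = 1.64 * 1.209 = 1.98276
guard band g = w * U = 0.5 * 1.98276 = 0.99138
AL = USL - g = 188.15 - 0.99138
AL = 187.1586

187.1586


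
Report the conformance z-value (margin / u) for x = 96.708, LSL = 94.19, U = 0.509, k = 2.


u = U / k = 0.509 / 2 = 0.2545
margin = |LSL - x| = |94.19 - 96.708| = 2.518
z = margin / u = 2.518 / 0.2545
z = 9.8939

9.8939


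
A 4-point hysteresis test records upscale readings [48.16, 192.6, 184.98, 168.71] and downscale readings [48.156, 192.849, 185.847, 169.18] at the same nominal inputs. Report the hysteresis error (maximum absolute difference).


|48.16 - 48.156| = 0.0040
|192.6 - 192.849| = 0.2490
|184.98 - 185.847| = 0.8670
|168.71 - 169.18| = 0.4700
hysteresis = max(diffs) = 0.8670

0.8670


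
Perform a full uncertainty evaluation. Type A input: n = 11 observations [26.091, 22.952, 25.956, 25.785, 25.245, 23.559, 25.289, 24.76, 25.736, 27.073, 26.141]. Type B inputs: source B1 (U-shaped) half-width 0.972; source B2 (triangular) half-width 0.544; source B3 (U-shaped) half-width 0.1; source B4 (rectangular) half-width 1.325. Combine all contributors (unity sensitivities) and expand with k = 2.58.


mean = (26.091 + 22.952 + 25.956 + 25.785 + 25.245 + 23.559 + 25.289 + 24.76 + 25.736 + 27.073 + 26.141) / 11 = 25.32609091
s = sqrt(sum((x - mean)^2)/(n-1)) = 1.1901089
u_A = s / sqrt(n) = 1.1901089 / sqrt(11) = 0.35883133
u_B1 = 0.972 / sqrt(2) = 0.68730779
u_B2 = 0.544 / sqrt(6) = 0.22208707
u_B3 = 0.1 / sqrt(2) = 0.070710678
u_B4 = 1.325 / sqrt(3) = 0.76498911
uc = sqrt(0.35883133^2 + 0.68730779^2 + 0.22208707^2 + 0.070710678^2 + 0.76498911^2) = 1.1138595
U = k * uc = 2.58 * 1.1138595
U = 2.8738

2.8738


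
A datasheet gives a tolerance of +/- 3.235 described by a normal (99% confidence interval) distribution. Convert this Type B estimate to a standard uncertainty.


u_B = half_width / 2.576
u_B = 3.235 / 2.576
u_B = 1.2558

1.2558


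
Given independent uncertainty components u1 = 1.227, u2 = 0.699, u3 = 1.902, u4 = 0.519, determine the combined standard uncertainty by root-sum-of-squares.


uc = sqrt(1.227^2 + 0.699^2 + 1.902^2 + 0.519^2)
uc = sqrt(5.881095)
uc = 2.4251

2.4251


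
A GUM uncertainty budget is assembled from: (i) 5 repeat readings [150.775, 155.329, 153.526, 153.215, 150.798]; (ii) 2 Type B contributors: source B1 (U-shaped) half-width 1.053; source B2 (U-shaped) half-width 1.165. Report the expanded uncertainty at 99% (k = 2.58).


mean = (150.775 + 155.329 + 153.526 + 153.215 + 150.798) / 5 = 152.7286
s = sqrt(sum((x - mean)^2)/(n-1)) = 1.9479657
u_A = s / sqrt(n) = 1.9479657 / sqrt(5) = 0.87115674
u_B1 = 1.053 / sqrt(2) = 0.74458344
u_B2 = 1.165 / sqrt(2) = 0.8237794
uc = sqrt(0.87115674^2 + 0.74458344^2 + 0.8237794^2) = 1.4113579
U = k * uc = 2.58 * 1.4113579
U = 3.6413

3.6413
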